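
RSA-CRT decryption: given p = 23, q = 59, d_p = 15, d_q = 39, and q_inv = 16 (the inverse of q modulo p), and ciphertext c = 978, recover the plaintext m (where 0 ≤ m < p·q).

220

m₁ = c^(d_p) mod p: c ≡ 12 (mod 23), and 12^15 mod 23 = 13.
m₂ = c^(d_q) mod q: c ≡ 34 (mod 59), and 34^39 mod 59 = 43.
h = q_inv·(m₁ − m₂) mod p = 16·(13 − 43) mod 23 = 3.
m = m₂ + h·q = 43 + 3·59 = 220.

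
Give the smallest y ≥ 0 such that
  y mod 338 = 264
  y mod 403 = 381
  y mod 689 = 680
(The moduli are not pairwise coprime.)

175686

Combine the congruences pairwise.
gcd(338, 403) = 13 and 13 | (381 − 264), so the pair is consistent; merging gives y ≡ 8038 (mod 10478), where 10478 = lcm(338, 403).
gcd(10478, 689) = 13 and 13 | (680 − 8038), so the pair is consistent; merging gives y ≡ 175686 (mod 555334), where 555334 = lcm(10478, 689).
The solution is unique modulo lcm(338, 403, 689) = 555334.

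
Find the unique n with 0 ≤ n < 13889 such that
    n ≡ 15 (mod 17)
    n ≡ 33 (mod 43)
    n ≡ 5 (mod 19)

12374

Combine the congruences pairwise.
From n ≡ 15 (mod 17) write n = 15 + 17t. Substituting into n ≡ 33 (mod 43) gives 17t ≡ 18 (mod 43), and since 17⁻¹ ≡ 38 (mod 43), t ≡ 39. Hence n ≡ 15 + 17·39 = 678 (mod 731).
From n ≡ 678 (mod 731) write n = 678 + 731t. Substituting into n ≡ 5 (mod 19) gives 731t ≡ 11 (mod 19), and since 9⁻¹ ≡ 17 (mod 19), t ≡ 16. Hence n ≡ 678 + 731·16 = 12374 (mod 13889).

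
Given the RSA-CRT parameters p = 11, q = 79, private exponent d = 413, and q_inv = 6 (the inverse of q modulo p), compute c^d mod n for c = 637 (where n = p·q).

604

d_p = d mod (p−1) = 413 mod 10 = 3; d_q = d mod (q−1) = 23.
m₁ = c^(d_p) mod p: c ≡ 10 (mod 11), and 10^3 mod 11 = 10.
m₂ = c^(d_q) mod q: c ≡ 5 (mod 79), and 5^23 mod 79 = 51.
h = q_inv·(m₁ − m₂) mod p = 6·(10 − 51) mod 11 = 7.
m = m₂ + h·q = 51 + 7·79 = 604.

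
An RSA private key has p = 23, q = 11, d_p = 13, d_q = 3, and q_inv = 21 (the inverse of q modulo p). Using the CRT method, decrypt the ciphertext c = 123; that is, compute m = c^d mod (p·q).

m₁ = c^(d_p) mod p: c ≡ 8 (mod 23), and 8^13 mod 23 = 18.
m₂ = c^(d_q) mod q: c ≡ 2 (mod 11), and 2^3 mod 11 = 8.
h = q_inv·(m₁ − m₂) mod p = 21·(18 − 8) mod 23 = 3.
m = m₂ + h·q = 8 + 3·11 = 41.

41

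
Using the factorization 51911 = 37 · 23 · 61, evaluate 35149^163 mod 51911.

39663

Mod 37: 35149 ≡ 36; by Fermat, exponent reduces to 163 mod 36 = 19; 36^19 ≡ 36 (mod 37).
Mod 23: 35149 ≡ 5; by Fermat, exponent reduces to 163 mod 22 = 9; 5^9 ≡ 11 (mod 23).
Mod 61: 35149 ≡ 13; by Fermat, exponent reduces to 163 mod 60 = 43; 13^43 ≡ 13 (mod 61).
Combine by CRT: x ≡ 36 (mod 37), x ≡ 11 (mod 23), x ≡ 13 (mod 61) ⇒ x ≡ 39663 (mod 51911).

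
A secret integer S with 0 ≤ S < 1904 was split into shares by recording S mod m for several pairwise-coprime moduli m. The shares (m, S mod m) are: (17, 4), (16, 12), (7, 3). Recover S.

From S ≡ 4 (mod 17) write S = 4 + 17t. Substituting into S ≡ 12 (mod 16) gives 17t ≡ 8 (mod 16), and since 1⁻¹ ≡ 1 (mod 16), t ≡ 8. Hence S ≡ 4 + 17·8 = 140 (mod 272).
From S ≡ 140 (mod 272) write S = 140 + 272t. Substituting into S ≡ 3 (mod 7) gives 272t ≡ 3 (mod 7), and since 6⁻¹ ≡ 6 (mod 7), t ≡ 4. Hence S ≡ 140 + 272·4 = 1228 (mod 1904).

1228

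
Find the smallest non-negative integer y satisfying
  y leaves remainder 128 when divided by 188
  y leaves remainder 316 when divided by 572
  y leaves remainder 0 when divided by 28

134736

gcd(188, 572) = 4 and 4 | (316 − 128), so the pair is consistent; merging gives y ≡ 316 (mod 26884), where 26884 = lcm(188, 572).
gcd(26884, 28) = 4 and 4 | (0 − 316), so the pair is consistent; merging gives y ≡ 134736 (mod 188188), where 188188 = lcm(26884, 28).
The solution is unique modulo lcm(188, 572, 28) = 188188.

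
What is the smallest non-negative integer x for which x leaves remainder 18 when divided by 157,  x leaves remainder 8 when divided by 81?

From x ≡ 18 (mod 157) write x = 18 + 157t. Substituting into x ≡ 8 (mod 81) gives 157t ≡ 71 (mod 81), and since 76⁻¹ ≡ 16 (mod 81), t ≡ 2. Hence x ≡ 18 + 157·2 = 332 (mod 12717).

332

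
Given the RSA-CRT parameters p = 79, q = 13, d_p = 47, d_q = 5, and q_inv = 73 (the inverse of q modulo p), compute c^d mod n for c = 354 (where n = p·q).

100

m₁ = c^(d_p) mod p: c ≡ 38 (mod 79), and 38^47 mod 79 = 21.
m₂ = c^(d_q) mod q: c ≡ 3 (mod 13), and 3^5 mod 13 = 9.
h = q_inv·(m₁ − m₂) mod p = 73·(21 − 9) mod 79 = 7.
m = m₂ + h·q = 9 + 7·13 = 100.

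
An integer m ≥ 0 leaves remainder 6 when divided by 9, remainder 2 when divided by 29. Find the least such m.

60

From m ≡ 6 (mod 9) write m = 6 + 9t. Substituting into m ≡ 2 (mod 29) gives 9t ≡ 25 (mod 29), and since 9⁻¹ ≡ 13 (mod 29), t ≡ 6. Hence m ≡ 6 + 9·6 = 60 (mod 261).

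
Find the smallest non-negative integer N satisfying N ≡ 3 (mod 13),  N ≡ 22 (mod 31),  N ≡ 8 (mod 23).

The moduli are pairwise coprime; M = 13·31·23 = 9269.
M/13 = 713; 713 ≡ 11 (mod 13); 11·6 ≡ 1, so inverse 6.
M/31 = 299; 299 ≡ 20 (mod 31); 20·14 ≡ 1, so inverse 14.
M/23 = 403; 403 ≡ 12 (mod 23); 12·2 ≡ 1, so inverse 2.
N ≡ 3·713·6 + 22·299·14 + 8·403·2 = 111374.
111374 mod 9269 = 146.

146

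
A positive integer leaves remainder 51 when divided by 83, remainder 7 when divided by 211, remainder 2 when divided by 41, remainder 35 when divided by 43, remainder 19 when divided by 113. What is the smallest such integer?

Combine the congruences pairwise.
From x ≡ 51 (mod 83) write x = 51 + 83t. Substituting into x ≡ 7 (mod 211) gives 83t ≡ 167 (mod 211), and since 83⁻¹ ≡ 150 (mod 211), t ≡ 152. Hence x ≡ 51 + 83·152 = 12667 (mod 17513).
From x ≡ 12667 (mod 17513) write x = 12667 + 17513t. Substituting into x ≡ 2 (mod 41) gives 17513t ≡ 4 (mod 41), and since 6⁻¹ ≡ 7 (mod 41), t ≡ 28. Hence x ≡ 12667 + 17513·28 = 503031 (mod 718033).
From x ≡ 503031 (mod 718033) write x = 503031 + 718033t. Substituting into x ≡ 35 (mod 43) gives 718033t ≡ 18 (mod 43), and since 19⁻¹ ≡ 34 (mod 43), t ≡ 10. Hence x ≡ 503031 + 718033·10 = 7683361 (mod 30875419).
From x ≡ 7683361 (mod 30875419) write x = 7683361 + 30875419t. Substituting into x ≡ 19 (mod 113) gives 30875419t ≡ 93 (mod 113), and since 90⁻¹ ≡ 54 (mod 113), t ≡ 50. Hence x ≡ 7683361 + 30875419·50 = 1551454311 (mod 3488922347).

1551454311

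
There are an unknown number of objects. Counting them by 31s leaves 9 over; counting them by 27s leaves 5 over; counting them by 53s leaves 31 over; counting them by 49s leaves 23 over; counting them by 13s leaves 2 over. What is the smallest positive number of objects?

From N ≡ 9 (mod 31) write N = 9 + 31t. Substituting into N ≡ 5 (mod 27) gives 31t ≡ 23 (mod 27), and since 4⁻¹ ≡ 7 (mod 27), t ≡ 26. Hence N ≡ 9 + 31·26 = 815 (mod 837).
From N ≡ 815 (mod 837) write N = 815 + 837t. Substituting into N ≡ 31 (mod 53) gives 837t ≡ 11 (mod 53), and since 42⁻¹ ≡ 24 (mod 53), t ≡ 52. Hence N ≡ 815 + 837·52 = 44339 (mod 44361).
From N ≡ 44339 (mod 44361) write N = 44339 + 44361t. Substituting into N ≡ 23 (mod 49) gives 44361t ≡ 29 (mod 49), and since 16⁻¹ ≡ 46 (mod 49), t ≡ 11. Hence N ≡ 44339 + 44361·11 = 532310 (mod 2173689).
From N ≡ 532310 (mod 2173689) write N = 532310 + 2173689t. Substituting into N ≡ 2 (mod 13) gives 2173689t ≡ 3 (mod 13), and since 11⁻¹ ≡ 6 (mod 13), t ≡ 5. Hence N ≡ 532310 + 2173689·5 = 11400755 (mod 28257957).

11400755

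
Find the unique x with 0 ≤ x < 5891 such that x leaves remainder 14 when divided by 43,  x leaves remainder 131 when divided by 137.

From x ≡ 14 (mod 43) write x = 14 + 43t. Substituting into x ≡ 131 (mod 137) gives 43t ≡ 117 (mod 137), and since 43⁻¹ ≡ 51 (mod 137), t ≡ 76. Hence x ≡ 14 + 43·76 = 3282 (mod 5891).

3282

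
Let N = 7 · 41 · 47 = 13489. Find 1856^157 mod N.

5671

Mod 7: 1856 ≡ 1; by Fermat, exponent reduces to 157 mod 6 = 1; 1^1 ≡ 1 (mod 7).
Mod 41: 1856 ≡ 11; by Fermat, exponent reduces to 157 mod 40 = 37; 11^37 ≡ 13 (mod 41).
Mod 47: 1856 ≡ 23; by Fermat, exponent reduces to 157 mod 46 = 19; 23^19 ≡ 31 (mod 47).
Combine by CRT: x ≡ 1 (mod 7), x ≡ 13 (mod 41), x ≡ 31 (mod 47) ⇒ x ≡ 5671 (mod 13489).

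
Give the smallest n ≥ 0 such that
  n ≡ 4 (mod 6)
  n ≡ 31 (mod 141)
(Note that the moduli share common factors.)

gcd(6, 141) = 3 and 3 | (31 − 4), so the pair is consistent; merging gives n ≡ 172 (mod 282), where 282 = lcm(6, 141).
The solution is unique modulo lcm(6, 141) = 282.

172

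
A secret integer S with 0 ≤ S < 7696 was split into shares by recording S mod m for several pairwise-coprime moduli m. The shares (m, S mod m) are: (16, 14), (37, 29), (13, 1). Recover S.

5838

Combine the congruences pairwise.
From S ≡ 14 (mod 16) write S = 14 + 16t. Substituting into S ≡ 29 (mod 37) gives 16t ≡ 15 (mod 37), and since 16⁻¹ ≡ 7 (mod 37), t ≡ 31. Hence S ≡ 14 + 16·31 = 510 (mod 592).
From S ≡ 510 (mod 592) write S = 510 + 592t. Substituting into S ≡ 1 (mod 13) gives 592t ≡ 11 (mod 13), and since 7⁻¹ ≡ 2 (mod 13), t ≡ 9. Hence S ≡ 510 + 592·9 = 5838 (mod 7696).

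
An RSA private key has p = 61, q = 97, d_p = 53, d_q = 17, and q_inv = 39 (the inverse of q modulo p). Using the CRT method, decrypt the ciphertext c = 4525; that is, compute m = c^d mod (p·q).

1780

m₁ = c^(d_p) mod p: c ≡ 11 (mod 61), and 11^53 mod 61 = 11.
m₂ = c^(d_q) mod q: c ≡ 63 (mod 97), and 63^17 mod 97 = 34.
h = q_inv·(m₁ − m₂) mod p = 39·(11 − 34) mod 61 = 18.
m = m₂ + h·q = 34 + 18·97 = 1780.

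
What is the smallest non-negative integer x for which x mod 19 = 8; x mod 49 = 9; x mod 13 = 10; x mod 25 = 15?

3390

The moduli are pairwise coprime; N = 19·49·13·25 = 302575.
N/19 = 15925; 15925 ≡ 3 (mod 19); 3·13 ≡ 1, so inverse 13.
N/49 = 6175; 6175 ≡ 1 (mod 49), inverse 1.
N/13 = 23275; 23275 ≡ 5 (mod 13); 5·8 ≡ 1, so inverse 8.
N/25 = 12103; 12103 ≡ 3 (mod 25); 3·17 ≡ 1, so inverse 17.
x ≡ 8·15925·13 + 9·6175·1 + 10·23275·8 + 15·12103·17 = 6660040.
6660040 mod 302575 = 3390.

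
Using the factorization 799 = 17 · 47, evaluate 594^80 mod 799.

664

Mod 17: 594 ≡ 16; since 16 | 80, by Fermat 16^80 ≡ 1 (mod 17).
Mod 47: 594 ≡ 30; by Fermat, exponent reduces to 80 mod 46 = 34; 30^34 ≡ 6 (mod 47).
Combine by CRT: x ≡ 1 (mod 17), x ≡ 6 (mod 47) ⇒ x ≡ 664 (mod 799).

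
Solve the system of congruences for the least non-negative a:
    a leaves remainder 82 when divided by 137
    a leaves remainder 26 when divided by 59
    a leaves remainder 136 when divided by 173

367242

From a ≡ 82 (mod 137) write a = 82 + 137t. Substituting into a ≡ 26 (mod 59) gives 137t ≡ 3 (mod 59), and since 19⁻¹ ≡ 28 (mod 59), t ≡ 25. Hence a ≡ 82 + 137·25 = 3507 (mod 8083).
From a ≡ 3507 (mod 8083) write a = 3507 + 8083t. Substituting into a ≡ 136 (mod 173) gives 8083t ≡ 89 (mod 173), and since 125⁻¹ ≡ 18 (mod 173), t ≡ 45. Hence a ≡ 3507 + 8083·45 = 367242 (mod 1398359).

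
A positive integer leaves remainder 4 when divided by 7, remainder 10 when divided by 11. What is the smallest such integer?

32

From m ≡ 4 (mod 7) write m = 4 + 7t. Substituting into m ≡ 10 (mod 11) gives 7t ≡ 6 (mod 11), and since 7⁻¹ ≡ 8 (mod 11), t ≡ 4. Hence m ≡ 4 + 7·4 = 32 (mod 77).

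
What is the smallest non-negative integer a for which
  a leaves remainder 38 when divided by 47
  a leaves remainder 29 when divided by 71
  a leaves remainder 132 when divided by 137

Combine the congruences pairwise.
From a ≡ 38 (mod 47) write a = 38 + 47t. Substituting into a ≡ 29 (mod 71) gives 47t ≡ 62 (mod 71), and since 47⁻¹ ≡ 68 (mod 71), t ≡ 27. Hence a ≡ 38 + 47·27 = 1307 (mod 3337).
From a ≡ 1307 (mod 3337) write a = 1307 + 3337t. Substituting into a ≡ 132 (mod 137) gives 3337t ≡ 58 (mod 137), and since 49⁻¹ ≡ 14 (mod 137), t ≡ 127. Hence a ≡ 1307 + 3337·127 = 425106 (mod 457169).

425106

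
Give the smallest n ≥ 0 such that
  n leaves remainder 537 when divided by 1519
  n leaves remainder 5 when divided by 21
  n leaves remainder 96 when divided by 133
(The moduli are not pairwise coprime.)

gcd(1519, 21) = 7 and 7 | (5 − 537), so the pair is consistent; merging gives n ≡ 3575 (mod 4557), where 4557 = lcm(1519, 21).
gcd(4557, 133) = 7 and 7 | (96 − 3575), so the pair is consistent; merging gives n ≡ 35474 (mod 86583), where 86583 = lcm(4557, 133).
The solution is unique modulo lcm(1519, 21, 133) = 86583.

35474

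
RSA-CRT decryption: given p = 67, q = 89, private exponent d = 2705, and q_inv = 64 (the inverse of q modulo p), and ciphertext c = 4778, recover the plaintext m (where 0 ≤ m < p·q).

4572

d_p = d mod (p−1) = 2705 mod 66 = 65; d_q = d mod (q−1) = 65.
m₁ = c^(d_p) mod p: c ≡ 21 (mod 67), and 21^65 mod 67 = 16.
m₂ = c^(d_q) mod q: c ≡ 61 (mod 89), and 61^65 mod 89 = 33.
h = q_inv·(m₁ − m₂) mod p = 64·(16 − 33) mod 67 = 51.
m = m₂ + h·q = 33 + 51·89 = 4572.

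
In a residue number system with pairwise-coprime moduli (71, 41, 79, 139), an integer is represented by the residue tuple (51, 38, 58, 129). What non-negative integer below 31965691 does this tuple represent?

From x ≡ 51 (mod 71) write x = 51 + 71t. Substituting into x ≡ 38 (mod 41) gives 71t ≡ 28 (mod 41), and since 30⁻¹ ≡ 26 (mod 41), t ≡ 31. Hence x ≡ 51 + 71·31 = 2252 (mod 2911).
From x ≡ 2252 (mod 2911) write x = 2252 + 2911t. Substituting into x ≡ 58 (mod 79) gives 2911t ≡ 18 (mod 79), and since 67⁻¹ ≡ 46 (mod 79), t ≡ 38. Hence x ≡ 2252 + 2911·38 = 112870 (mod 229969).
From x ≡ 112870 (mod 229969) write x = 112870 + 229969t. Substituting into x ≡ 129 (mod 139) gives 229969t ≡ 127 (mod 139), and since 63⁻¹ ≡ 64 (mod 139), t ≡ 66. Hence x ≡ 112870 + 229969·66 = 15290824 (mod 31965691).

15290824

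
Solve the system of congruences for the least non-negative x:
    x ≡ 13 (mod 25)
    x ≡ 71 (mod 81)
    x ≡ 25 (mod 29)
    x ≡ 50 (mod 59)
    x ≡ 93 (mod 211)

17079488

The moduli are pairwise coprime; N = 25·81·29·59·211 = 731067525.
N/25 = 29242701; 29242701 ≡ 1 (mod 25), inverse 1.
N/81 = 9025525; 9025525 ≡ 19 (mod 81); 19·64 ≡ 1, so inverse 64.
N/29 = 25209225; 25209225 ≡ 18 (mod 29); 18·21 ≡ 1, so inverse 21.
N/59 = 12390975; 12390975 ≡ 31 (mod 59); 31·40 ≡ 1, so inverse 40.
N/211 = 3464775; 3464775 ≡ 155 (mod 211); 155·162 ≡ 1, so inverse 162.
x ≡ 13·29242701·1 + 71·9025525·64 + 25·25209225·21 + 50·12390975·40 + 93·3464775·162 = 131609233988.
131609233988 mod 731067525 = 17079488.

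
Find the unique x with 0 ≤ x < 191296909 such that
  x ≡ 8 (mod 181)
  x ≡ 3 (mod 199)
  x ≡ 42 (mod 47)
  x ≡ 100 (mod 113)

From x ≡ 8 (mod 181) write x = 8 + 181t. Substituting into x ≡ 3 (mod 199) gives 181t ≡ 194 (mod 199), and since 181⁻¹ ≡ 11 (mod 199), t ≡ 144. Hence x ≡ 8 + 181·144 = 26072 (mod 36019).
From x ≡ 26072 (mod 36019) write x = 26072 + 36019t. Substituting into x ≡ 42 (mod 47) gives 36019t ≡ 8 (mod 47), and since 17⁻¹ ≡ 36 (mod 47), t ≡ 6. Hence x ≡ 26072 + 36019·6 = 242186 (mod 1692893).
From x ≡ 242186 (mod 1692893) write x = 242186 + 1692893t. Substituting into x ≡ 100 (mod 113) gives 1692893t ≡ 73 (mod 113), and since 40⁻¹ ≡ 65 (mod 113), t ≡ 112. Hence x ≡ 242186 + 1692893·112 = 189846202 (mod 191296909).

189846202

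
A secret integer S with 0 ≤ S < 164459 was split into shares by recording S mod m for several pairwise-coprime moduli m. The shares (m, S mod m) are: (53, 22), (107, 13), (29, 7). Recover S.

120067

From S ≡ 22 (mod 53) write S = 22 + 53t. Substituting into S ≡ 13 (mod 107) gives 53t ≡ 98 (mod 107), and since 53⁻¹ ≡ 105 (mod 107), t ≡ 18. Hence S ≡ 22 + 53·18 = 976 (mod 5671).
From S ≡ 976 (mod 5671) write S = 976 + 5671t. Substituting into S ≡ 7 (mod 29) gives 5671t ≡ 17 (mod 29), and since 16⁻¹ ≡ 20 (mod 29), t ≡ 21. Hence S ≡ 976 + 5671·21 = 120067 (mod 164459).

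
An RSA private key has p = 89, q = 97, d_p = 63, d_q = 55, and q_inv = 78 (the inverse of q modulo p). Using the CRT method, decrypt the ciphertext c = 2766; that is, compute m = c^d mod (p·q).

3234

m₁ = c^(d_p) mod p: c ≡ 7 (mod 89), and 7^63 mod 89 = 30.
m₂ = c^(d_q) mod q: c ≡ 50 (mod 97), and 50^55 mod 97 = 33.
h = q_inv·(m₁ − m₂) mod p = 78·(30 − 33) mod 89 = 33.
m = m₂ + h·q = 33 + 33·97 = 3234.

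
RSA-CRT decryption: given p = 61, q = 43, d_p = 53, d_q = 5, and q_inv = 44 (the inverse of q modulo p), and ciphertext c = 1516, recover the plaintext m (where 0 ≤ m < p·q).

1650

m₁ = c^(d_p) mod p: c ≡ 52 (mod 61), and 52^53 mod 61 = 3.
m₂ = c^(d_q) mod q: c ≡ 11 (mod 43), and 11^5 mod 43 = 16.
h = q_inv·(m₁ − m₂) mod p = 44·(3 − 16) mod 61 = 38.
m = m₂ + h·q = 16 + 38·43 = 1650.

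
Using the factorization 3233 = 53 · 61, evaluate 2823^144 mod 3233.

Mod 53: 2823 ≡ 14; by Fermat, exponent reduces to 144 mod 52 = 40; 14^40 ≡ 49 (mod 53).
Mod 61: 2823 ≡ 17; by Fermat, exponent reduces to 144 mod 60 = 24; 17^24 ≡ 34 (mod 61).
Combine by CRT: x ≡ 49 (mod 53), x ≡ 34 (mod 61) ⇒ x ≡ 2169 (mod 3233).

2169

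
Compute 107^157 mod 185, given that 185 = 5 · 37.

182

Mod 5: 107 ≡ 2; by Fermat, exponent reduces to 157 mod 4 = 1; 2^1 ≡ 2 (mod 5).
Mod 37: 107 ≡ 33; by Fermat, exponent reduces to 157 mod 36 = 13; 33^13 ≡ 34 (mod 37).
Combine by CRT: x ≡ 2 (mod 5), x ≡ 34 (mod 37) ⇒ x ≡ 182 (mod 185).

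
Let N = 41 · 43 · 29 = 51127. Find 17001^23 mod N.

Mod 41: 17001 ≡ 27; 27^23 ≡ 38 (mod 41).
Mod 43: 17001 ≡ 16; 16^23 ≡ 41 (mod 43).
Mod 29: 17001 ≡ 7; 7^23 ≡ 20 (mod 29).
Combine by CRT: x ≡ 38 (mod 41), x ≡ 41 (mod 43), x ≡ 20 (mod 29) ⇒ x ≡ 25540 (mod 51127).

25540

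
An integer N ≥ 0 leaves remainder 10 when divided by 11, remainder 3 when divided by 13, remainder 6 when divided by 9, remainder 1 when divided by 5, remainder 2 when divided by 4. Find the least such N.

6126

From N ≡ 10 (mod 11) write N = 10 + 11t. Substituting into N ≡ 3 (mod 13) gives 11t ≡ 6 (mod 13), and since 11⁻¹ ≡ 6 (mod 13), t ≡ 10. Hence N ≡ 10 + 11·10 = 120 (mod 143).
From N ≡ 120 (mod 143) write N = 120 + 143t. Substituting into N ≡ 6 (mod 9) gives 143t ≡ 3 (mod 9), and since 8⁻¹ ≡ 8 (mod 9), t ≡ 6. Hence N ≡ 120 + 143·6 = 978 (mod 1287).
From N ≡ 978 (mod 1287) write N = 978 + 1287t. Substituting into N ≡ 1 (mod 5) gives 1287t ≡ 3 (mod 5), and since 2⁻¹ ≡ 3 (mod 5), t ≡ 4. Hence N ≡ 978 + 1287·4 = 6126 (mod 6435).
From N ≡ 6126 (mod 6435) write N = 6126 + 6435t. Substituting into N ≡ 2 (mod 4) gives 6435t ≡ 0 (mod 4), and since 3⁻¹ ≡ 3 (mod 4), t ≡ 0. Hence N ≡ 6126 + 6435·0 = 6126 (mod 25740).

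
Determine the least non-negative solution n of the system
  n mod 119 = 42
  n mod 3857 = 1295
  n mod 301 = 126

1139110

gcd(119, 3857) = 7 and 7 | (1295 − 42), so the pair is consistent; merging gives n ≡ 24437 (mod 65569), where 65569 = lcm(119, 3857).
gcd(65569, 301) = 7 and 7 | (126 − 24437), so the pair is consistent; merging gives n ≡ 1139110 (mod 2819467), where 2819467 = lcm(65569, 301).
The solution is unique modulo lcm(119, 3857, 301) = 2819467.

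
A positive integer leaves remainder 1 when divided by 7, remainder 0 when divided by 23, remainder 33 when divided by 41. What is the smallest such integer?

1058

From t ≡ 1 (mod 7) write t = 1 + 7s. Substituting into t ≡ 0 (mod 23) gives 7s ≡ 22 (mod 23), and since 7⁻¹ ≡ 10 (mod 23), s ≡ 13. Hence t ≡ 1 + 7·13 = 92 (mod 161).
From t ≡ 92 (mod 161) write t = 92 + 161s. Substituting into t ≡ 33 (mod 41) gives 161s ≡ 23 (mod 41), and since 38⁻¹ ≡ 27 (mod 41), s ≡ 6. Hence t ≡ 92 + 161·6 = 1058 (mod 6601).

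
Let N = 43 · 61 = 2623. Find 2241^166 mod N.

Mod 43: 2241 ≡ 5; by Fermat, exponent reduces to 166 mod 42 = 40; 5^40 ≡ 31 (mod 43).
Mod 61: 2241 ≡ 45; by Fermat, exponent reduces to 166 mod 60 = 46; 45^46 ≡ 16 (mod 61).
Combine by CRT: x ≡ 31 (mod 43), x ≡ 16 (mod 61) ⇒ x ≡ 504 (mod 2623).

504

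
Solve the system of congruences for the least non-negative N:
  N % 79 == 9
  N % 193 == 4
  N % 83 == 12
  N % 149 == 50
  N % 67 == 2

17266170

Combine the congruences pairwise.
From N ≡ 9 (mod 79) write N = 9 + 79t. Substituting into N ≡ 4 (mod 193) gives 79t ≡ 188 (mod 193), and since 79⁻¹ ≡ 22 (mod 193), t ≡ 83. Hence N ≡ 9 + 79·83 = 6566 (mod 15247).
From N ≡ 6566 (mod 15247) write N = 6566 + 15247t. Substituting into N ≡ 12 (mod 83) gives 15247t ≡ 3 (mod 83), and since 58⁻¹ ≡ 73 (mod 83), t ≡ 53. Hence N ≡ 6566 + 15247·53 = 814657 (mod 1265501).
From N ≡ 814657 (mod 1265501) write N = 814657 + 1265501t. Substituting into N ≡ 50 (mod 149) gives 1265501t ≡ 125 (mod 149), and since 44⁻¹ ≡ 105 (mod 149), t ≡ 13. Hence N ≡ 814657 + 1265501·13 = 17266170 (mod 188559649).
From N ≡ 17266170 (mod 188559649) write N = 17266170 + 188559649t. Substituting into N ≡ 2 (mod 67) gives 188559649t ≡ 0 (mod 67), and since 8⁻¹ ≡ 42 (mod 67), t ≡ 0. Hence N ≡ 17266170 + 188559649·0 = 17266170 (mod 12633496483).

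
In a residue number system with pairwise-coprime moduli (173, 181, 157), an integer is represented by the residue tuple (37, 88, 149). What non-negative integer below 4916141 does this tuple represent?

Combine the congruences pairwise.
From x ≡ 37 (mod 173) write x = 37 + 173t. Substituting into x ≡ 88 (mod 181) gives 173t ≡ 51 (mod 181), and since 173⁻¹ ≡ 113 (mod 181), t ≡ 152. Hence x ≡ 37 + 173·152 = 26333 (mod 31313).
From x ≡ 26333 (mod 31313) write x = 26333 + 31313t. Substituting into x ≡ 149 (mod 157) gives 31313t ≡ 35 (mod 157), and since 70⁻¹ ≡ 83 (mod 157), t ≡ 79. Hence x ≡ 26333 + 31313·79 = 2500060 (mod 4916141).

2500060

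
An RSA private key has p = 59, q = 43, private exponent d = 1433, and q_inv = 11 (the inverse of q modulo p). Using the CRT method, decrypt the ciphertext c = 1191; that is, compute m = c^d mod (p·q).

2162

d_p = d mod (p−1) = 1433 mod 58 = 41; d_q = d mod (q−1) = 5.
m₁ = c^(d_p) mod p: c ≡ 11 (mod 59), and 11^41 mod 59 = 38.
m₂ = c^(d_q) mod q: c ≡ 30 (mod 43), and 30^5 mod 43 = 12.
h = q_inv·(m₁ − m₂) mod p = 11·(38 − 12) mod 59 = 50.
m = m₂ + h·q = 12 + 50·43 = 2162.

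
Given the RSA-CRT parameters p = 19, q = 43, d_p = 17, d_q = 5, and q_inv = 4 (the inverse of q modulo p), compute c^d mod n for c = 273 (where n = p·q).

m₁ = c^(d_p) mod p: c ≡ 7 (mod 19), and 7^17 mod 19 = 11.
m₂ = c^(d_q) mod q: c ≡ 15 (mod 43), and 15^5 mod 43 = 38.
h = q_inv·(m₁ − m₂) mod p = 4·(11 − 38) mod 19 = 6.
m = m₂ + h·q = 38 + 6·43 = 296.

296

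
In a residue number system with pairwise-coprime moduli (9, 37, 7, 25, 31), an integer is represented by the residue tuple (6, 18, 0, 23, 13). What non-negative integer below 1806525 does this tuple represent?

From x ≡ 6 (mod 9) write x = 6 + 9t. Substituting into x ≡ 18 (mod 37) gives 9t ≡ 12 (mod 37), and since 9⁻¹ ≡ 33 (mod 37), t ≡ 26. Hence x ≡ 6 + 9·26 = 240 (mod 333).
From x ≡ 240 (mod 333) write x = 240 + 333t. Substituting into x ≡ 0 (mod 7) gives 333t ≡ 5 (mod 7), and since 4⁻¹ ≡ 2 (mod 7), t ≡ 3. Hence x ≡ 240 + 333·3 = 1239 (mod 2331).
From x ≡ 1239 (mod 2331) write x = 1239 + 2331t. Substituting into x ≡ 23 (mod 25) gives 2331t ≡ 9 (mod 25), and since 6⁻¹ ≡ 21 (mod 25), t ≡ 14. Hence x ≡ 1239 + 2331·14 = 33873 (mod 58275).
From x ≡ 33873 (mod 58275) write x = 33873 + 58275t. Substituting into x ≡ 13 (mod 31) gives 58275t ≡ 23 (mod 31), and since 26⁻¹ ≡ 6 (mod 31), t ≡ 14. Hence x ≡ 33873 + 58275·14 = 849723 (mod 1806525).

849723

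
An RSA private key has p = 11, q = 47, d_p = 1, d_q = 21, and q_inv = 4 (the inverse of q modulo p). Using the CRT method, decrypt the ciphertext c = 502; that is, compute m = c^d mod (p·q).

m₁ = c^(d_p) mod p: c ≡ 7 (mod 11), and 7^1 mod 11 = 7.
m₂ = c^(d_q) mod q: c ≡ 32 (mod 47), and 32^21 mod 47 = 14.
h = q_inv·(m₁ − m₂) mod p = 4·(7 − 14) mod 11 = 5.
m = m₂ + h·q = 14 + 5·47 = 249.

249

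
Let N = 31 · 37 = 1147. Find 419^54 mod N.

Mod 31: 419 ≡ 16; by Fermat, exponent reduces to 54 mod 30 = 24; 16^24 ≡ 2 (mod 31).
Mod 37: 419 ≡ 12; by Fermat, exponent reduces to 54 mod 36 = 18; 12^18 ≡ 1 (mod 37).
Combine by CRT: x ≡ 2 (mod 31), x ≡ 1 (mod 37) ⇒ x ≡ 963 (mod 1147).

963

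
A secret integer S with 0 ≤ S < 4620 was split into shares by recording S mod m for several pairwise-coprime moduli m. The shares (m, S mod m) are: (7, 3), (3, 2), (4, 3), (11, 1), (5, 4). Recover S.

The moduli are pairwise coprime; N = 7·3·4·11·5 = 4620.
N/7 = 660; 660 ≡ 2 (mod 7); 2·4 ≡ 1, so inverse 4.
N/3 = 1540; 1540 ≡ 1 (mod 3), inverse 1.
N/4 = 1155; 1155 ≡ 3 (mod 4); 3·3 ≡ 1, so inverse 3.
N/11 = 420; 420 ≡ 2 (mod 11); 2·6 ≡ 1, so inverse 6.
N/5 = 924; 924 ≡ 4 (mod 5); 4·4 ≡ 1, so inverse 4.
S ≡ 3·660·4 + 2·1540·1 + 3·1155·3 + 1·420·6 + 4·924·4 = 38699.
38699 mod 4620 = 1739.

1739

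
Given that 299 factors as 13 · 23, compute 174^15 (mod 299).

Mod 13: 174 ≡ 5; by Fermat, exponent reduces to 15 mod 12 = 3; 5^3 ≡ 8 (mod 13).
Mod 23: 174 ≡ 13; 13^15 ≡ 18 (mod 23).
Combine by CRT: x ≡ 8 (mod 13), x ≡ 18 (mod 23) ⇒ x ≡ 294 (mod 299).

294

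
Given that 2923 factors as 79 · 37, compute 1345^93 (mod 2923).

Mod 79: 1345 ≡ 2; by Fermat, exponent reduces to 93 mod 78 = 15; 2^15 ≡ 62 (mod 79).
Mod 37: 1345 ≡ 13; by Fermat, exponent reduces to 93 mod 36 = 21; 13^21 ≡ 23 (mod 37).
Combine by CRT: x ≡ 62 (mod 79), x ≡ 23 (mod 37) ⇒ x ≡ 615 (mod 2923).

615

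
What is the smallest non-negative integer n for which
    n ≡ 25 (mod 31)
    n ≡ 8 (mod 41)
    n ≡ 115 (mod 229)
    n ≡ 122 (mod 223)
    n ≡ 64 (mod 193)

7541617498

From n ≡ 25 (mod 31) write n = 25 + 31t. Substituting into n ≡ 8 (mod 41) gives 31t ≡ 24 (mod 41), and since 31⁻¹ ≡ 4 (mod 41), t ≡ 14. Hence n ≡ 25 + 31·14 = 459 (mod 1271).
From n ≡ 459 (mod 1271) write n = 459 + 1271t. Substituting into n ≡ 115 (mod 229) gives 1271t ≡ 114 (mod 229), and since 126⁻¹ ≡ 20 (mod 229), t ≡ 219. Hence n ≡ 459 + 1271·219 = 278808 (mod 291059).
From n ≡ 278808 (mod 291059) write n = 278808 + 291059t. Substituting into n ≡ 122 (mod 223) gives 291059t ≡ 64 (mod 223), and since 44⁻¹ ≡ 147 (mod 223), t ≡ 42. Hence n ≡ 278808 + 291059·42 = 12503286 (mod 64906157).
From n ≡ 12503286 (mod 64906157) write n = 12503286 + 64906157t. Substituting into n ≡ 64 (mod 193) gives 64906157t ≡ 90 (mod 193), and since 64⁻¹ ≡ 190 (mod 193), t ≡ 116. Hence n ≡ 12503286 + 64906157·116 = 7541617498 (mod 12526888301).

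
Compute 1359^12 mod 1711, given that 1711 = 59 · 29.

1441

Mod 59: 1359 ≡ 2; 2^12 ≡ 25 (mod 59).
Mod 29: 1359 ≡ 25; 25^12 ≡ 20 (mod 29).
Combine by CRT: x ≡ 25 (mod 59), x ≡ 20 (mod 29) ⇒ x ≡ 1441 (mod 1711).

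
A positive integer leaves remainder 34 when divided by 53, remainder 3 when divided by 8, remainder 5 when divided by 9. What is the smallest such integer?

1571

The moduli are pairwise coprime; M = 53·8·9 = 3816.
M/53 = 72; 72 ≡ 19 (mod 53); 19·14 ≡ 1, so inverse 14.
M/8 = 477; 477 ≡ 5 (mod 8); 5·5 ≡ 1, so inverse 5.
M/9 = 424; 424 ≡ 1 (mod 9), inverse 1.
n ≡ 34·72·14 + 3·477·5 + 5·424·1 = 43547.
43547 mod 3816 = 1571.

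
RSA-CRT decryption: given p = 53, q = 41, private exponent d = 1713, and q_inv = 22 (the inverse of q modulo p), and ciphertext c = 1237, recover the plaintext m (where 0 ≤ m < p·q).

398

d_p = d mod (p−1) = 1713 mod 52 = 49; d_q = d mod (q−1) = 33.
m₁ = c^(d_p) mod p: c ≡ 18 (mod 53), and 18^49 mod 53 = 27.
m₂ = c^(d_q) mod q: c ≡ 7 (mod 41), and 7^33 mod 41 = 29.
h = q_inv·(m₁ − m₂) mod p = 22·(27 − 29) mod 53 = 9.
m = m₂ + h·q = 29 + 9·41 = 398.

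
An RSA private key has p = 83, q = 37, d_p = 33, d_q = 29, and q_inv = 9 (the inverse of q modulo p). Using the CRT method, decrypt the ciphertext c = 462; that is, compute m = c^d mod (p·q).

m₁ = c^(d_p) mod p: c ≡ 47 (mod 83), and 47^33 mod 83 = 74.
m₂ = c^(d_q) mod q: c ≡ 18 (mod 37), and 18^29 mod 37 = 20.
h = q_inv·(m₁ − m₂) mod p = 9·(74 − 20) mod 83 = 71.
m = m₂ + h·q = 20 + 71·37 = 2647.

2647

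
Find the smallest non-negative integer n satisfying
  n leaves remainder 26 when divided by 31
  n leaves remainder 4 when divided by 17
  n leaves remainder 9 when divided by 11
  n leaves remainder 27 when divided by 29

The moduli are pairwise coprime; M = 31·17·11·29 = 168113.
M/31 = 5423; 5423 ≡ 29 (mod 31); 29·15 ≡ 1, so inverse 15.
M/17 = 9889; 9889 ≡ 12 (mod 17); 12·10 ≡ 1, so inverse 10.
M/11 = 15283; 15283 ≡ 4 (mod 11); 4·3 ≡ 1, so inverse 3.
M/29 = 5797; 5797 ≡ 26 (mod 29); 26·19 ≡ 1, so inverse 19.
n ≡ 26·5423·15 + 4·9889·10 + 9·15283·3 + 27·5797·19 = 5897032.
5897032 mod 168113 = 13077.

13077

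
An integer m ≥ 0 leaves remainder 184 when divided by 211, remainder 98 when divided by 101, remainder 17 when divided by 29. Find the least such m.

291786

The moduli are pairwise coprime; N = 211·101·29 = 618019.
N/211 = 2929; 2929 ≡ 186 (mod 211); 186·135 ≡ 1, so inverse 135.
N/101 = 6119; 6119 ≡ 59 (mod 101); 59·12 ≡ 1, so inverse 12.
N/29 = 21311; 21311 ≡ 25 (mod 29); 25·7 ≡ 1, so inverse 7.
m ≡ 184·2929·135 + 98·6119·12 + 17·21311·7 = 82488313.
82488313 mod 618019 = 291786.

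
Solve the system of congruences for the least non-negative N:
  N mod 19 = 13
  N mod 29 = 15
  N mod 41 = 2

The moduli are pairwise coprime; M = 19·29·41 = 22591.
M/19 = 1189; 1189 ≡ 11 (mod 19); 11·7 ≡ 1, so inverse 7.
M/29 = 779; 779 ≡ 25 (mod 29); 25·7 ≡ 1, so inverse 7.
M/41 = 551; 551 ≡ 18 (mod 41); 18·16 ≡ 1, so inverse 16.
N ≡ 13·1189·7 + 15·779·7 + 2·551·16 = 207626.
207626 mod 22591 = 4307.

4307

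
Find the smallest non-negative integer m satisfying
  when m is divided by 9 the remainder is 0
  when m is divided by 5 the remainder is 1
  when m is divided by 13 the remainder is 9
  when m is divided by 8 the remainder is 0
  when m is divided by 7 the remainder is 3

From m ≡ 0 (mod 9) write m = 0 + 9t. Substituting into m ≡ 1 (mod 5) gives 9t ≡ 1 (mod 5), and since 4⁻¹ ≡ 4 (mod 5), t ≡ 4. Hence m ≡ 0 + 9·4 = 36 (mod 45).
From m ≡ 36 (mod 45) write m = 36 + 45t. Substituting into m ≡ 9 (mod 13) gives 45t ≡ 12 (mod 13), and since 6⁻¹ ≡ 11 (mod 13), t ≡ 2. Hence m ≡ 36 + 45·2 = 126 (mod 585).
From m ≡ 126 (mod 585) write m = 126 + 585t. Substituting into m ≡ 0 (mod 8) gives 585t ≡ 2 (mod 8), and since 1⁻¹ ≡ 1 (mod 8), t ≡ 2. Hence m ≡ 126 + 585·2 = 1296 (mod 4680).
From m ≡ 1296 (mod 4680) write m = 1296 + 4680t. Substituting into m ≡ 3 (mod 7) gives 4680t ≡ 2 (mod 7), and since 4⁻¹ ≡ 2 (mod 7), t ≡ 4. Hence m ≡ 1296 + 4680·4 = 20016 (mod 32760).

20016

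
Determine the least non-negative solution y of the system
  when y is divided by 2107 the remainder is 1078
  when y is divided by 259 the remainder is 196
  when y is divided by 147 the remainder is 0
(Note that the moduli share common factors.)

gcd(2107, 259) = 7 and 7 | (196 − 1078), so the pair is consistent; merging gives y ≡ 72716 (mod 77959), where 77959 = lcm(2107, 259).
gcd(77959, 147) = 49 and 49 | (0 − 72716), so the pair is consistent; merging gives y ≡ 150675 (mod 233877), where 233877 = lcm(77959, 147).
The solution is unique modulo lcm(2107, 259, 147) = 233877.

150675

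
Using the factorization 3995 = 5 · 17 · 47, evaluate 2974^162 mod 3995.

1021

Mod 5: 2974 ≡ 4; by Fermat, exponent reduces to 162 mod 4 = 2; 4^2 ≡ 1 (mod 5).
Mod 17: 2974 ≡ 16; by Fermat, exponent reduces to 162 mod 16 = 2; 16^2 ≡ 1 (mod 17).
Mod 47: 2974 ≡ 13; by Fermat, exponent reduces to 162 mod 46 = 24; 13^24 ≡ 34 (mod 47).
Combine by CRT: x ≡ 1 (mod 5), x ≡ 1 (mod 17), x ≡ 34 (mod 47) ⇒ x ≡ 1021 (mod 3995).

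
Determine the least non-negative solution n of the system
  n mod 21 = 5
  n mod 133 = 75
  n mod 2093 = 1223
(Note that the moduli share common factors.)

Combine the congruences pairwise.
gcd(21, 133) = 7 and 7 | (75 − 5), so the pair is consistent; merging gives n ≡ 341 (mod 399), where 399 = lcm(21, 133).
gcd(399, 2093) = 7 and 7 | (1223 − 341), so the pair is consistent; merging gives n ≡ 101687 (mod 119301), where 119301 = lcm(399, 2093).
The solution is unique modulo lcm(21, 133, 2093) = 119301.

101687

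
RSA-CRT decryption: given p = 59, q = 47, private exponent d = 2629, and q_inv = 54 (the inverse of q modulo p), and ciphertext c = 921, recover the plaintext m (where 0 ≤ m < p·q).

d_p = d mod (p−1) = 2629 mod 58 = 19; d_q = d mod (q−1) = 7.
m₁ = c^(d_p) mod p: c ≡ 36 (mod 59), and 36^19 mod 59 = 35.
m₂ = c^(d_q) mod q: c ≡ 28 (mod 47), and 28^7 mod 47 = 17.
h = q_inv·(m₁ − m₂) mod p = 54·(35 − 17) mod 59 = 28.
m = m₂ + h·q = 17 + 28·47 = 1333.

1333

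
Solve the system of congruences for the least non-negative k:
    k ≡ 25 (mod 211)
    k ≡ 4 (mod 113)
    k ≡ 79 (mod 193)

2484761

The moduli are pairwise coprime; N = 211·113·193 = 4601699.
N/211 = 21809; 21809 ≡ 76 (mod 211); 76·25 ≡ 1, so inverse 25.
N/113 = 40723; 40723 ≡ 43 (mod 113); 43·92 ≡ 1, so inverse 92.
N/193 = 23843; 23843 ≡ 104 (mod 193); 104·13 ≡ 1, so inverse 13.
k ≡ 25·21809·25 + 4·40723·92 + 79·23843·13 = 53103450.
53103450 mod 4601699 = 2484761.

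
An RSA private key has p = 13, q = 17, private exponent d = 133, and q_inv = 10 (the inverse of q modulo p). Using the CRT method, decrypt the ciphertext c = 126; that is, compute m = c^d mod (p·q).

113

d_p = d mod (p−1) = 133 mod 12 = 1; d_q = d mod (q−1) = 5.
m₁ = c^(d_p) mod p: c ≡ 9 (mod 13), and 9^1 mod 13 = 9.
m₂ = c^(d_q) mod q: c ≡ 7 (mod 17), and 7^5 mod 17 = 11.
h = q_inv·(m₁ − m₂) mod p = 10·(9 − 11) mod 13 = 6.
m = m₂ + h·q = 11 + 6·17 = 113.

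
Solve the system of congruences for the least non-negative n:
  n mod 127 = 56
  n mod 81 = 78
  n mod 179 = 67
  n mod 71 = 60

66382575

From n ≡ 56 (mod 127) write n = 56 + 127t. Substituting into n ≡ 78 (mod 81) gives 127t ≡ 22 (mod 81), and since 46⁻¹ ≡ 37 (mod 81), t ≡ 4. Hence n ≡ 56 + 127·4 = 564 (mod 10287).
From n ≡ 564 (mod 10287) write n = 564 + 10287t. Substituting into n ≡ 67 (mod 179) gives 10287t ≡ 40 (mod 179), and since 84⁻¹ ≡ 130 (mod 179), t ≡ 9. Hence n ≡ 564 + 10287·9 = 93147 (mod 1841373).
From n ≡ 93147 (mod 1841373) write n = 93147 + 1841373t. Substituting into n ≡ 60 (mod 71) gives 1841373t ≡ 65 (mod 71), and since 59⁻¹ ≡ 65 (mod 71), t ≡ 36. Hence n ≡ 93147 + 1841373·36 = 66382575 (mod 130737483).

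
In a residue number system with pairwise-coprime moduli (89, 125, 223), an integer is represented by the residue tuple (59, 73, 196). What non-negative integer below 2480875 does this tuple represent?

From x ≡ 59 (mod 89) write x = 59 + 89t. Substituting into x ≡ 73 (mod 125) gives 89t ≡ 14 (mod 125), and since 89⁻¹ ≡ 59 (mod 125), t ≡ 76. Hence x ≡ 59 + 89·76 = 6823 (mod 11125).
From x ≡ 6823 (mod 11125) write x = 6823 + 11125t. Substituting into x ≡ 196 (mod 223) gives 11125t ≡ 63 (mod 223), and since 198⁻¹ ≡ 107 (mod 223), t ≡ 51. Hence x ≡ 6823 + 11125·51 = 574198 (mod 2480875).

574198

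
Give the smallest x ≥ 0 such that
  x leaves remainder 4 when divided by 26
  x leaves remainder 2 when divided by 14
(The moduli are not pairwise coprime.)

30

Combine the congruences pairwise.
gcd(26, 14) = 2 and 2 | (2 − 4), so the pair is consistent; merging gives x ≡ 30 (mod 182), where 182 = lcm(26, 14).
The solution is unique modulo lcm(26, 14) = 182.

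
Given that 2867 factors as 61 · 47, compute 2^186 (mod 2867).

Mod 61: 2 ≡ 2; by Fermat, exponent reduces to 186 mod 60 = 6; 2^6 ≡ 3 (mod 61).
Mod 47: 2 ≡ 2; by Fermat, exponent reduces to 186 mod 46 = 2; 2^2 ≡ 4 (mod 47).
Combine by CRT: x ≡ 3 (mod 61), x ≡ 4 (mod 47) ⇒ x ≡ 2260 (mod 2867).

2260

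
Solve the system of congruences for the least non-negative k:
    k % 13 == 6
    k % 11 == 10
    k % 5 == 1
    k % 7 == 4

4036

The moduli are pairwise coprime; N = 13·11·5·7 = 5005.
N/13 = 385; 385 ≡ 8 (mod 13); 8·5 ≡ 1, so inverse 5.
N/11 = 455; 455 ≡ 4 (mod 11); 4·3 ≡ 1, so inverse 3.
N/5 = 1001; 1001 ≡ 1 (mod 5), inverse 1.
N/7 = 715; 715 ≡ 1 (mod 7), inverse 1.
k ≡ 6·385·5 + 10·455·3 + 1·1001·1 + 4·715·1 = 29061.
29061 mod 5005 = 4036.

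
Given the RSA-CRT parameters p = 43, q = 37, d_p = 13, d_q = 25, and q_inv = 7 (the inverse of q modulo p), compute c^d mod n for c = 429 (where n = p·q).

257

m₁ = c^(d_p) mod p: c ≡ 42 (mod 43), and 42^13 mod 43 = 42.
m₂ = c^(d_q) mod q: c ≡ 22 (mod 37), and 22^25 mod 37 = 35.
h = q_inv·(m₁ − m₂) mod p = 7·(42 − 35) mod 43 = 6.
m = m₂ + h·q = 35 + 6·37 = 257.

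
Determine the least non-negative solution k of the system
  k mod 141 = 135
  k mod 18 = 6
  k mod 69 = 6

Combine the congruences pairwise.
gcd(141, 18) = 3 and 3 | (6 − 135), so the pair is consistent; merging gives k ≡ 276 (mod 846), where 846 = lcm(141, 18).
gcd(846, 69) = 3 and 3 | (6 − 276), so the pair is consistent; merging gives k ≡ 7044 (mod 19458), where 19458 = lcm(846, 69).
The solution is unique modulo lcm(141, 18, 69) = 19458.

7044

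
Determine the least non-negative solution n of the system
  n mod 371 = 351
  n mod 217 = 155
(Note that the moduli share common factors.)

4061

gcd(371, 217) = 7 and 7 | (155 − 351), so the pair is consistent; merging gives n ≡ 4061 (mod 11501), where 11501 = lcm(371, 217).
The solution is unique modulo lcm(371, 217) = 11501.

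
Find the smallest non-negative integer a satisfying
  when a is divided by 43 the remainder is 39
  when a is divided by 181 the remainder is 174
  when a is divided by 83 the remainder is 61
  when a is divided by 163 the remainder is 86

The moduli are pairwise coprime; N = 43·181·83·163 = 105296207.
N/43 = 2448749; 2448749 ≡ 28 (mod 43); 28·20 ≡ 1, so inverse 20.
N/181 = 581747; 581747 ≡ 13 (mod 181); 13·14 ≡ 1, so inverse 14.
N/83 = 1268629; 1268629 ≡ 57 (mod 83); 57·67 ≡ 1, so inverse 67.
N/163 = 645989; 645989 ≡ 20 (mod 163); 20·106 ≡ 1, so inverse 106.
a ≡ 39·2448749·20 + 174·581747·14 + 61·1268629·67 + 86·645989·106 = 14400882359.
14400882359 mod 105296207 = 80598207.

80598207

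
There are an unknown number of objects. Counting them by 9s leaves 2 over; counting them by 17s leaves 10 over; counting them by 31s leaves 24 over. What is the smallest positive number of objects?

The moduli are pairwise coprime; M = 9·17·31 = 4743.
M/9 = 527; 527 ≡ 5 (mod 9); 5·2 ≡ 1, so inverse 2.
M/17 = 279; 279 ≡ 7 (mod 17); 7·5 ≡ 1, so inverse 5.
M/31 = 153; 153 ≡ 29 (mod 31); 29·15 ≡ 1, so inverse 15.
N ≡ 2·527·2 + 10·279·5 + 24·153·15 = 71138.
71138 mod 4743 = 4736.

4736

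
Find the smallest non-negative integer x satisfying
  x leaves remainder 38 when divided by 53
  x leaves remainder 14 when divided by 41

2105

From x ≡ 38 (mod 53) write x = 38 + 53t. Substituting into x ≡ 14 (mod 41) gives 53t ≡ 17 (mod 41), and since 12⁻¹ ≡ 24 (mod 41), t ≡ 39. Hence x ≡ 38 + 53·39 = 2105 (mod 2173).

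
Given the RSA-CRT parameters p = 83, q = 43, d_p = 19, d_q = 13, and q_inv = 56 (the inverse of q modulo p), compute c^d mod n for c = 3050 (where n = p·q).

1751

m₁ = c^(d_p) mod p: c ≡ 62 (mod 83), and 62^19 mod 83 = 8.
m₂ = c^(d_q) mod q: c ≡ 40 (mod 43), and 40^13 mod 43 = 31.
h = q_inv·(m₁ − m₂) mod p = 56·(8 − 31) mod 83 = 40.
m = m₂ + h·q = 31 + 40·43 = 1751.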